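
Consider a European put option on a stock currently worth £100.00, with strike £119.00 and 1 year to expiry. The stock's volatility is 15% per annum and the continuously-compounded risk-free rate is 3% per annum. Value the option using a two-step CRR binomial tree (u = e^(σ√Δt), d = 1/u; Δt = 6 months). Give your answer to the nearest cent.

CRR parameters: u = e^(σ√Δt) = e^(0.15·√0.5) = 1.1119, d = 1/u = 0.8994
Per-period rate: rΔt = 0.03·0.5 = 0.015, so R = e^0.015 = 1.0151
Risk-neutral probability p = (e^0.015 − 0.8994)/(1.1119 − 0.8994) = 0.1157/0.2125 = 0.5446
Terminal stock prices: S_uu = 123.6, S_ud = 100, S_dd = 80.89
Terminal payoffs (K − S): max(-4.631, 0) = 0, max(19, 0) = 19, max(38.11, 0) = 38.11
Node u (S = 111.2): V_u = e^(−0.015)·[0.5446·0.0000 + 0.4554·19.0000] = 8.5234
Node d (S = 89.94): V_d = e^(−0.015)·[0.5446·19.0000 + 0.4554·38.1142] = 27.2918
Node 0 (S = 100): V_0 = e^(−0.015)·[0.5446·8.5234 + 0.4554·27.2918] = 16.8161

£16.82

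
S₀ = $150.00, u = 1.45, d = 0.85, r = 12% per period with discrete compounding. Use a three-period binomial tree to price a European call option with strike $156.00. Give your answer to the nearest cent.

$46.53

Risk-neutral probability p = (1 + 0.12 − 0.85)/(1.45 − 0.85) = 0.2700/0.6000 = 0.4500
Terminal stock prices: S_uuu = 457.3, S_uud = 268.1, S_udd = 157.1, S_ddd = 92.12
Terminal payoffs (S − K): max(301.3, 0) = 301.3, max(112.1, 0) = 112.1, max(1.144, 0) = 1.144, max(-63.88, 0) = 0
Node uu (S = 315.4): V_uu = 1/1.12·[0.4500·301.2937 + 0.5500·112.0687] = 176.0893
Node ud (S = 184.9): V_ud = 1/1.12·[0.4500·112.0687 + 0.5500·1.1437] = 45.5893
Node dd (S = 108.4): V_dd = 1/1.12·[0.4500·1.1437 + 0.5500·0.0000] = 0.4595
Node u (S = 217.5): V_u = 1/1.12·[0.4500·176.0893 + 0.5500·45.5893] = 93.1378
Node d (S = 127.5): V_d = 1/1.12·[0.4500·45.5893 + 0.5500·0.4595] = 18.5428
Node 0 (S = 150): V_0 = 1/1.12·[0.4500·93.1378 + 0.5500·18.5428] = 46.5273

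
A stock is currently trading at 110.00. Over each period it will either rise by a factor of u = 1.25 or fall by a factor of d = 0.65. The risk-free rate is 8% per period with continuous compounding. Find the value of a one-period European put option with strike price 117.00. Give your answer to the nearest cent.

Risk-neutral probability p = (e^0.08 − 0.65)/(1.25 − 0.65) = 0.4333/0.6000 = 0.7221
Terminal stock prices: S_u = 137.5, S_d = 71.5
Terminal payoffs (K − S): max(-20.5, 0) = 0, max(45.5, 0) = 45.5
Node 0 (S = 110): V_0 = e^(−0.08)·[0.7221·0.0000 + 0.2779·45.5000] = 11.6704

11.67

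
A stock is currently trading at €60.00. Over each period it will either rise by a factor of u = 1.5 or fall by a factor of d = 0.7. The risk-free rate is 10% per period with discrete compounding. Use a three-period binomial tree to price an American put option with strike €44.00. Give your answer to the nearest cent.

€3.02

Risk-neutral probability p = (1 + 0.1 − 0.7)/(1.5 − 0.7) = 0.4000/0.8000 = 0.5000
Terminal stock prices: S_uuu = 202.5, S_uud = 94.5, S_udd = 44.1, S_ddd = 20.58
Terminal payoffs (K − S): max(-158.5, 0) = 0, max(-50.5, 0) = 0, max(-0.1, 0) = 0, max(23.42, 0) = 23.42
Node uu (S = 135): continuation = 1/1.1·[0.5000·0.0000 + 0.5000·0.0000] = 0.0000; exercise value = 0.0000 ≤ continuation, so V_uu = 0.0000
Node ud (S = 63): continuation = 1/1.1·[0.5000·0.0000 + 0.5000·0.0000] = 0.0000; exercise value = 0.0000 ≤ continuation, so V_ud = 0.0000
Node dd (S = 29.4): continuation = 1/1.1·[0.5000·0.0000 + 0.5000·23.4200] = 10.6455; exercise value = 14.6000 > continuation, so V_dd = 14.6000 (exercise)
Node u (S = 90): continuation = 1/1.1·[0.5000·0.0000 + 0.5000·0.0000] = 0.0000; exercise value = 0.0000 ≤ continuation, so V_u = 0.0000
Node d (S = 42): continuation = 1/1.1·[0.5000·0.0000 + 0.5000·14.6000] = 6.6364; exercise value = 2.0000 ≤ continuation, so V_d = 6.6364
Node 0 (S = 60): continuation = 1/1.1·[0.5000·0.0000 + 0.5000·6.6364] = 3.0165; exercise value = 0.0000 ≤ continuation, so V_0 = 3.0165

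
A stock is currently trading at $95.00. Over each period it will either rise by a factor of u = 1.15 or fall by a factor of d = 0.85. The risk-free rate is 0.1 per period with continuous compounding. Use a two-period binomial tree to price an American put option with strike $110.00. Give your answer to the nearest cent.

$15.00

Risk-neutral probability p = (e^0.1 − 0.85)/(1.15 − 0.85) = 0.2552/0.3000 = 0.8506
Terminal stock prices: S_uu = 125.6, S_ud = 92.86, S_dd = 68.64
Terminal payoffs (K − S): max(-15.64, 0) = 0, max(17.14, 0) = 17.14, max(41.36, 0) = 41.36
Node u (S = 109.2): continuation = e^(−0.1)·[0.8506·0.0000 + 0.1494·17.1375] = 2.3172; exercise value = 0.7500 ≤ continuation, so V_u = 2.3172
Node d (S = 80.75): continuation = e^(−0.1)·[0.8506·17.1375 + 0.1494·41.3625] = 18.7821; exercise value = 29.2500 > continuation, so V_d = 29.2500 (exercise)
Node 0 (S = 95): continuation = e^(−0.1)·[0.8506·2.3172 + 0.1494·29.2500] = 5.7382; exercise value = 15.0000 > continuation, so V_0 = 15.0000 (exercise)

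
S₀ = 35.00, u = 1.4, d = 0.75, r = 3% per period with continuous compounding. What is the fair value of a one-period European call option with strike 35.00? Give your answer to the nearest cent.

Risk-neutral probability p = (e^0.03 − 0.75)/(1.4 − 0.75) = 0.2805/0.6500 = 0.4315
Terminal stock prices: S_u = 49, S_d = 26.25
Terminal payoffs (S − K): max(14, 0) = 14, max(-8.75, 0) = 0
Node 0 (S = 35): V_0 = e^(−0.03)·[0.4315·14.0000 + 0.5685·0.0000] = 5.8620

5.86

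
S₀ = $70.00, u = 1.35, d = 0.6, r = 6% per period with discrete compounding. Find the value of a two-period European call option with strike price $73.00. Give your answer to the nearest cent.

$18.27

Risk-neutral probability p = (1 + 0.06 − 0.6)/(1.35 − 0.6) = 0.4600/0.7500 = 0.6133
Terminal stock prices: S_uu = 127.6, S_ud = 56.7, S_dd = 25.2
Terminal payoffs (S − K): max(54.58, 0) = 54.58, max(-16.3, 0) = 0, max(-47.8, 0) = 0
Node u (S = 94.5): V_u = 1/1.06·[0.6133·54.5750 + 0.3867·0.0000] = 31.5780
Node d (S = 42): V_d = 1/1.06·[0.6133·0.0000 + 0.3867·0.0000] = 0.0000
Node 0 (S = 70): V_0 = 1/1.06·[0.6133·31.5780 + 0.3867·0.0000] = 18.2715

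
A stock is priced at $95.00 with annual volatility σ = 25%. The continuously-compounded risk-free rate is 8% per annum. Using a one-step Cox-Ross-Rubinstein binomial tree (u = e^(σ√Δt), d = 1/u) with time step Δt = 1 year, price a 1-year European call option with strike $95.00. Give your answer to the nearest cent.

CRR parameters: u = e^(σ√Δt) = e^(0.25·√1) = 1.2840, d = 1/u = 0.7788
Per-period rate: rΔt = 0.08·1 = 0.08, so R = e^0.08 = 1.0833
Risk-neutral probability p = (e^0.08 − 0.7788)/(1.2840 − 0.7788) = 0.3045/0.5052 = 0.6027
Terminal stock prices: S_u = 122, S_d = 73.99
Terminal payoffs (S − K): max(26.98, 0) = 26.98, max(-21.01, 0) = 0
Node 0 (S = 95): V_0 = e^(−0.08)·[0.6027·26.9824 + 0.3973·0.0000] = 15.0114

$15.01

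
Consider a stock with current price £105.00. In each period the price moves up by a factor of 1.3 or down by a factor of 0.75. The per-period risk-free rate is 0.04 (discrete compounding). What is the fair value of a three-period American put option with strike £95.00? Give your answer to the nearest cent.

£11.24

Risk-neutral probability p = (1 + 0.04 − 0.75)/(1.3 − 0.75) = 0.2900/0.5500 = 0.5273
Terminal stock prices: S_uuu = 230.7, S_uud = 133.1, S_udd = 76.78, S_ddd = 44.3
Terminal payoffs (K − S): max(-135.7, 0) = 0, max(-38.09, 0) = 0, max(18.22, 0) = 18.22, max(50.7, 0) = 50.7
Node uu (S = 177.5): continuation = 1/1.04·[0.5273·0.0000 + 0.4727·0.0000] = 0.0000; exercise value = 0.0000 ≤ continuation, so V_uu = 0.0000
Node ud (S = 102.4): continuation = 1/1.04·[0.5273·0.0000 + 0.4727·18.2188] = 8.2812; exercise value = 0.0000 ≤ continuation, so V_ud = 8.2812
Node dd (S = 59.06): continuation = 1/1.04·[0.5273·18.2188 + 0.4727·50.7031] = 32.2837; exercise value = 35.9375 > continuation, so V_dd = 35.9375 (exercise)
Node u (S = 136.5): continuation = 1/1.04·[0.5273·0.0000 + 0.4727·8.2812] = 3.7642; exercise value = 0.0000 ≤ continuation, so V_u = 3.7642
Node d (S = 78.75): continuation = 1/1.04·[0.5273·8.2812 + 0.4727·35.9375] = 20.5338; exercise value = 16.2500 ≤ continuation, so V_d = 20.5338
Node 0 (S = 105): continuation = 1/1.04·[0.5273·3.7642 + 0.4727·20.5338] = 11.2420; exercise value = 0.0000 ≤ continuation, so V_0 = 11.2420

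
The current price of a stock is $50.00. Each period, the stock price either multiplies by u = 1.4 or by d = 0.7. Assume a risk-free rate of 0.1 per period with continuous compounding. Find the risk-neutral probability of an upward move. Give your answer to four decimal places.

Risk-neutral probability p = (e^0.1 − 0.7)/(1.4 − 0.7) = 0.4052/0.7000 = 0.5788

p = 0.5788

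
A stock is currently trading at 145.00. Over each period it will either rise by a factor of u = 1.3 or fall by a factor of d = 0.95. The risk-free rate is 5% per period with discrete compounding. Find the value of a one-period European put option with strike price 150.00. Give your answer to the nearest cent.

8.33

Risk-neutral probability p = (1 + 0.05 − 0.95)/(1.3 − 0.95) = 0.1000/0.3500 = 0.2857
Terminal stock prices: S_u = 188.5, S_d = 137.8
Terminal payoffs (K − S): max(-38.5, 0) = 0, max(12.25, 0) = 12.25
Node 0 (S = 145): V_0 = 1/1.05·[0.2857·0.0000 + 0.7143·12.2500] = 8.3333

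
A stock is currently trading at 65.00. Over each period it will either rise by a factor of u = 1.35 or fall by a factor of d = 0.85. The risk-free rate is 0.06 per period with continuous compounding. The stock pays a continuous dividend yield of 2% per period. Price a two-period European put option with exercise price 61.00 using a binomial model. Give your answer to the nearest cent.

Per-period risk-free factor R = e^0.06 = 1.0618; dividend-adjusted growth = e^(0.06−0.02) = 1.0408.
Risk-neutral probability p = (1.0408 − 0.85)/(1.35 − 0.85) = 0.1908/0.5000 = 0.3816
Terminal stock prices: S_uu = 118.5, S_ud = 74.59, S_dd = 46.96
Terminal payoffs (K − S): max(-57.46, 0) = 0, max(-13.59, 0) = 0, max(14.04, 0) = 14.04
Node u (S = 87.75): V_u = e^(−0.06)·[0.3816·0.0000 + 0.6184·0.0000] = 0.0000
Node d (S = 55.25): V_d = e^(−0.06)·[0.3816·0.0000 + 0.6184·14.0375] = 8.1750
Node 0 (S = 65): V_0 = e^(−0.06)·[0.3816·0.0000 + 0.6184·8.1750] = 4.7608

4.76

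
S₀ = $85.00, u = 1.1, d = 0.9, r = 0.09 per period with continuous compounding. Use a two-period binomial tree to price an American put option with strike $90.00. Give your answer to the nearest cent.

Risk-neutral probability p = (e^0.09 − 0.9)/(1.1 − 0.9) = 0.1942/0.2000 = 0.9709
Terminal stock prices: S_uu = 102.9, S_ud = 84.15, S_dd = 68.85
Terminal payoffs (K − S): max(-12.85, 0) = 0, max(5.85, 0) = 5.85, max(21.15, 0) = 21.15
Node u (S = 93.5): continuation = e^(−0.09)·[0.9709·0.0000 + 0.0291·5.8500] = 0.1557; exercise value = 0.0000 ≤ continuation, so V_u = 0.1557
Node d (S = 76.5): continuation = e^(−0.09)·[0.9709·5.8500 + 0.0291·21.1500] = 5.7538; exercise value = 13.5000 > continuation, so V_d = 13.5000 (exercise)
Node 0 (S = 85): continuation = e^(−0.09)·[0.9709·0.1557 + 0.0291·13.5000] = 0.4976; exercise value = 5.0000 > continuation, so V_0 = 5.0000 (exercise)

$5.00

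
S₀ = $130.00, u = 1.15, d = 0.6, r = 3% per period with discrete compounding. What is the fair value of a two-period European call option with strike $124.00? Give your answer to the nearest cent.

Risk-neutral probability p = (1 + 0.03 − 0.6)/(1.15 − 0.6) = 0.4300/0.5500 = 0.7818
Terminal stock prices: S_uu = 171.9, S_ud = 89.7, S_dd = 46.8
Terminal payoffs (S − K): max(47.92, 0) = 47.92, max(-34.3, 0) = 0, max(-77.2, 0) = 0
Node u (S = 149.5): V_u = 1/1.03·[0.7818·47.9250 + 0.2182·0.0000] = 36.3773
Node d (S = 78): V_d = 1/1.03·[0.7818·0.0000 + 0.2182·0.0000] = 0.0000
Node 0 (S = 130): V_0 = 1/1.03·[0.7818·36.3773 + 0.2182·0.0000] = 27.6121

$27.61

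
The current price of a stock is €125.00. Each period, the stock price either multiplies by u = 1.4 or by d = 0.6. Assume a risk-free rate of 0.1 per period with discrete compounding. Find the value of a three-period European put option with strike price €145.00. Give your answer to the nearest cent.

€20.92

Risk-neutral probability p = (1 + 0.1 − 0.6)/(1.4 − 0.6) = 0.5000/0.8000 = 0.6250
Terminal stock prices: S_uuu = 343, S_uud = 147, S_udd = 63, S_ddd = 27
Terminal payoffs (K − S): max(-198, 0) = 0, max(-2, 0) = 0, max(82, 0) = 82, max(118, 0) = 118
Node uu (S = 245): V_uu = 1/1.1·[0.6250·0.0000 + 0.3750·0.0000] = 0.0000
Node ud (S = 105): V_ud = 1/1.1·[0.6250·0.0000 + 0.3750·82.0000] = 27.9545
Node dd (S = 45): V_dd = 1/1.1·[0.6250·82.0000 + 0.3750·118.0000] = 86.8182
Node u (S = 175): V_u = 1/1.1·[0.6250·0.0000 + 0.3750·27.9545] = 9.5300
Node d (S = 75): V_d = 1/1.1·[0.6250·27.9545 + 0.3750·86.8182] = 45.4804
Node 0 (S = 125): V_0 = 1/1.1·[0.6250·9.5300 + 0.3750·45.4804] = 20.9194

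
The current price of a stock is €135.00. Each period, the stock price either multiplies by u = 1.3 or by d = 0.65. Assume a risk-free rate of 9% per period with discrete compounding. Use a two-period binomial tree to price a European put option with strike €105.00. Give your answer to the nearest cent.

€4.21

Risk-neutral probability p = (1 + 0.09 − 0.65)/(1.3 − 0.65) = 0.4400/0.6500 = 0.6769
Terminal stock prices: S_uu = 228.2, S_ud = 114.1, S_dd = 57.04
Terminal payoffs (K − S): max(-123.2, 0) = 0, max(-9.075, 0) = 0, max(47.96, 0) = 47.96
Node u (S = 175.5): V_u = 1/1.09·[0.6769·0.0000 + 0.3231·0.0000] = 0.0000
Node d (S = 87.75): V_d = 1/1.09·[0.6769·0.0000 + 0.3231·47.9625] = 14.2161
Node 0 (S = 135): V_0 = 1/1.09·[0.6769·0.0000 + 0.3231·14.2161] = 4.2137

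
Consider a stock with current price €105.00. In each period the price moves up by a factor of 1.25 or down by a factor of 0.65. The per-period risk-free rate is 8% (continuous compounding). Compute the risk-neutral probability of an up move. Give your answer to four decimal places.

Risk-neutral probability p = (e^0.08 − 0.65)/(1.25 − 0.65) = 0.4333/0.6000 = 0.7221

p = 0.7221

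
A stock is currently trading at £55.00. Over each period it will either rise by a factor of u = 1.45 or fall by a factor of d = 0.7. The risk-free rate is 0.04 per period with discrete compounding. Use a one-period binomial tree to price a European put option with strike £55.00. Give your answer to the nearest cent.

Risk-neutral probability p = (1 + 0.04 − 0.7)/(1.45 − 0.7) = 0.3400/0.7500 = 0.4533
Terminal stock prices: S_u = 79.75, S_d = 38.5
Terminal payoffs (K − S): max(-24.75, 0) = 0, max(16.5, 0) = 16.5
Node 0 (S = 55): V_0 = 1/1.04·[0.4533·0.0000 + 0.5467·16.5000] = 8.6731

£8.67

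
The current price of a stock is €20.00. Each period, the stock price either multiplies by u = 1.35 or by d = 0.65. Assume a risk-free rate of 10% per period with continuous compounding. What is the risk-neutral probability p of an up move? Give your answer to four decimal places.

p = 0.6502

Risk-neutral probability p = (e^0.1 − 0.65)/(1.35 − 0.65) = 0.4552/0.7000 = 0.6502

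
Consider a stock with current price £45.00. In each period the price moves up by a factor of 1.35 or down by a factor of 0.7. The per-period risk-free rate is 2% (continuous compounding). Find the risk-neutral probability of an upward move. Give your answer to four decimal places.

Risk-neutral probability p = (e^0.02 − 0.7)/(1.35 − 0.7) = 0.3202/0.6500 = 0.4926

p = 0.4926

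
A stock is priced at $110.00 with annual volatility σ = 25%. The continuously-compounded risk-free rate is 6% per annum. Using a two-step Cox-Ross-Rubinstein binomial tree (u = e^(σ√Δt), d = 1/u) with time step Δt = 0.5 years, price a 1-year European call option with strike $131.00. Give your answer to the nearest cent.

$7.09

CRR parameters: u = e^(σ√Δt) = e^(0.25·√0.5) = 1.1934, d = 1/u = 0.8380
Per-period rate: rΔt = 0.06·0.5 = 0.03, so R = e^0.03 = 1.0305
Risk-neutral probability p = (e^0.03 − 0.8380)/(1.1934 − 0.8380) = 0.1925/0.3554 = 0.5416
Terminal stock prices: S_uu = 156.7, S_ud = 110, S_dd = 77.24
Terminal payoffs (S − K): max(25.65, 0) = 25.65, max(-21, 0) = 0, max(-53.76, 0) = 0
Node u (S = 131.3): V_u = e^(−0.03)·[0.5416·25.6531 + 0.4584·0.0000] = 13.4834
Node d (S = 92.18): V_d = e^(−0.03)·[0.5416·0.0000 + 0.4584·0.0000] = 0.0000
Node 0 (S = 110): V_0 = e^(−0.03)·[0.5416·13.4834 + 0.4584·0.0000] = 7.0869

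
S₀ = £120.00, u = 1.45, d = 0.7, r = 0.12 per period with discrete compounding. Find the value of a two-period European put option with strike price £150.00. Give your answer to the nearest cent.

Risk-neutral probability p = (1 + 0.12 − 0.7)/(1.45 − 0.7) = 0.4200/0.7500 = 0.5600
Terminal stock prices: S_uu = 252.3, S_ud = 121.8, S_dd = 58.8
Terminal payoffs (K − S): max(-102.3, 0) = 0, max(28.2, 0) = 28.2, max(91.2, 0) = 91.2
Node u (S = 174): V_u = 1/1.12·[0.5600·0.0000 + 0.4400·28.2000] = 11.0786
Node d (S = 84): V_d = 1/1.12·[0.5600·28.2000 + 0.4400·91.2000] = 49.9286
Node 0 (S = 120): V_0 = 1/1.12·[0.5600·11.0786 + 0.4400·49.9286] = 25.1541

£25.15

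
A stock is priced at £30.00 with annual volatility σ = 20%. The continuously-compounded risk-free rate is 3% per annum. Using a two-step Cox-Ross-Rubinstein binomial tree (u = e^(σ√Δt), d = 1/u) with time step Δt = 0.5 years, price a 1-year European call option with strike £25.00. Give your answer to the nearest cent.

CRR parameters: u = e^(σ√Δt) = e^(0.2·√0.5) = 1.1519, d = 1/u = 0.8681
Per-period rate: rΔt = 0.03·0.5 = 0.015, so R = e^0.015 = 1.0151
Risk-neutral probability p = (e^0.015 − 0.8681)/(1.1519 − 0.8681) = 0.1470/0.2838 = 0.5180
Terminal stock prices: S_uu = 39.81, S_ud = 30, S_dd = 22.61
Terminal payoffs (S − K): max(14.81, 0) = 14.81, max(5, 0) = 5, max(-2.391, 0) = 0
Node u (S = 34.56): V_u = e^(−0.015)·[0.5180·14.8069 + 0.4820·5.0000] = 9.9295
Node d (S = 26.04): V_d = e^(−0.015)·[0.5180·5.0000 + 0.4820·0.0000] = 2.5512
Node 0 (S = 30): V_0 = e^(−0.015)·[0.5180·9.9295 + 0.4820·2.5512] = 6.2780

£6.28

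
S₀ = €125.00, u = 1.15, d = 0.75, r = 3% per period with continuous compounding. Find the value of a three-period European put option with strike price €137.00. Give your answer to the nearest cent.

Risk-neutral probability p = (e^0.03 − 0.75)/(1.15 − 0.75) = 0.2805/0.4000 = 0.7011
Terminal stock prices: S_uuu = 190.1, S_uud = 124, S_udd = 80.86, S_ddd = 52.73
Terminal payoffs (K − S): max(-53.11, 0) = 0, max(13.02, 0) = 13.02, max(56.14, 0) = 56.14, max(84.27, 0) = 84.27
Node uu (S = 165.3): V_uu = e^(−0.03)·[0.7011·0.0000 + 0.2989·13.0156] = 3.7749
Node ud (S = 107.8): V_ud = e^(−0.03)·[0.7011·13.0156 + 0.2989·56.1406] = 25.1385
Node dd (S = 70.31): V_dd = e^(−0.03)·[0.7011·56.1406 + 0.2989·84.2656] = 62.6385
Node u (S = 143.8): V_u = e^(−0.03)·[0.7011·3.7749 + 0.2989·25.1385] = 9.8595
Node d (S = 93.75): V_d = e^(−0.03)·[0.7011·25.1385 + 0.2989·62.6385] = 35.2717
Node 0 (S = 125): V_0 = e^(−0.03)·[0.7011·9.8595 + 0.2989·35.2717] = 16.9384

€16.94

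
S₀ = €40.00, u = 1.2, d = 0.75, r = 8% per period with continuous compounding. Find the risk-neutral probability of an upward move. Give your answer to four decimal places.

Risk-neutral probability p = (e^0.08 − 0.75)/(1.2 − 0.75) = 0.3333/0.4500 = 0.7406

p = 0.7406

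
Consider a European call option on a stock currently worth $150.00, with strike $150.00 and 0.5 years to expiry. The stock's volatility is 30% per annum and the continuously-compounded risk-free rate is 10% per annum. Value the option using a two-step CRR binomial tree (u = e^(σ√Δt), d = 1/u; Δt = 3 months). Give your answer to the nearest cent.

$14.92

CRR parameters: u = e^(σ√Δt) = e^(0.3·√0.25) = 1.1618, d = 1/u = 0.8607
Per-period rate: rΔt = 0.1·0.25 = 0.025, so R = e^0.025 = 1.0253
Risk-neutral probability p = (e^0.025 − 0.8607)/(1.1618 − 0.8607) = 0.1646/0.3011 = 0.5466
Terminal stock prices: S_uu = 202.5, S_ud = 150, S_dd = 111.1
Terminal payoffs (S − K): max(52.48, 0) = 52.48, max(0, 0) = 0, max(-38.88, 0) = 0
Node u (S = 174.3): V_u = e^(−0.025)·[0.5466·52.4788 + 0.4534·0.0000] = 27.9786
Node d (S = 129.1): V_d = e^(−0.025)·[0.5466·0.0000 + 0.4534·0.0000] = 0.0000
Node 0 (S = 150): V_0 = e^(−0.025)·[0.5466·27.9786 + 0.4534·0.0000] = 14.9166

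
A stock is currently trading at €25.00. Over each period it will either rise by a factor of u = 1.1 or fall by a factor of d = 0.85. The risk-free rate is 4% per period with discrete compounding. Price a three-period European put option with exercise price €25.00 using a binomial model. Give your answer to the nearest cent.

€0.72

Risk-neutral probability p = (1 + 0.04 − 0.85)/(1.1 − 0.85) = 0.1900/0.2500 = 0.7600
Terminal stock prices: S_uuu = 33.28, S_uud = 25.71, S_udd = 19.87, S_ddd = 15.35
Terminal payoffs (K − S): max(-8.275, 0) = 0, max(-0.7125, 0) = 0, max(5.131, 0) = 5.131, max(9.647, 0) = 9.647
Node uu (S = 30.25): V_uu = 1/1.04·[0.7600·0.0000 + 0.2400·0.0000] = 0.0000
Node ud (S = 23.38): V_ud = 1/1.04·[0.7600·0.0000 + 0.2400·5.1312] = 1.1841
Node dd (S = 18.06): V_dd = 1/1.04·[0.7600·5.1312 + 0.2400·9.6469] = 5.9760
Node u (S = 27.5): V_u = 1/1.04·[0.7600·0.0000 + 0.2400·1.1841] = 0.2733
Node d (S = 21.25): V_d = 1/1.04·[0.7600·1.1841 + 0.2400·5.9760] = 2.2444
Node 0 (S = 25): V_0 = 1/1.04·[0.7600·0.2733 + 0.2400·2.2444] = 0.7176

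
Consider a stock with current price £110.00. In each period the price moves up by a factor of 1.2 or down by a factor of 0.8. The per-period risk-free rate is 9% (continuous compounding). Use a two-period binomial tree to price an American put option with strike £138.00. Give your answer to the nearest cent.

Risk-neutral probability p = (e^0.09 − 0.8)/(1.2 − 0.8) = 0.2942/0.4000 = 0.7354
Terminal stock prices: S_uu = 158.4, S_ud = 105.6, S_dd = 70.4
Terminal payoffs (K − S): max(-20.4, 0) = 0, max(32.4, 0) = 32.4, max(67.6, 0) = 67.6
Node u (S = 132): continuation = e^(−0.09)·[0.7354·0.0000 + 0.2646·32.4000] = 7.8341; exercise value = 6.0000 ≤ continuation, so V_u = 7.8341
Node d (S = 88): continuation = e^(−0.09)·[0.7354·32.4000 + 0.2646·67.6000] = 38.1225; exercise value = 50.0000 > continuation, so V_d = 50.0000 (exercise)
Node 0 (S = 110): continuation = e^(−0.09)·[0.7354·7.8341 + 0.2646·50.0000] = 17.3553; exercise value = 28.0000 > continuation, so V_0 = 28.0000 (exercise)

£28.00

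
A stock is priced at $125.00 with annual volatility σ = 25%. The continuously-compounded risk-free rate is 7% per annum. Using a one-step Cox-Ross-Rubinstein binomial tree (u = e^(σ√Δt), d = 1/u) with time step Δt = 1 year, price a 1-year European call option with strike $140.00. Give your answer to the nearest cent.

$11.11

CRR parameters: u = e^(σ√Δt) = e^(0.25·√1) = 1.2840, d = 1/u = 0.7788
Per-period rate: rΔt = 0.07·1 = 0.07, so R = e^0.07 = 1.0725
Risk-neutral probability p = (e^0.07 − 0.7788)/(1.2840 − 0.7788) = 0.2937/0.5052 = 0.5813
Terminal stock prices: S_u = 160.5, S_d = 97.35
Terminal payoffs (S − K): max(20.5, 0) = 20.5, max(-42.65, 0) = 0
Node 0 (S = 125): V_0 = e^(−0.07)·[0.5813·20.5032 + 0.4187·0.0000] = 11.1135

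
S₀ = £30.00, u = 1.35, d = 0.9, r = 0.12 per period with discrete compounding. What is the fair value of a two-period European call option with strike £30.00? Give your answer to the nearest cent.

£7.27

Risk-neutral probability p = (1 + 0.12 − 0.9)/(1.35 − 0.9) = 0.2200/0.4500 = 0.4889
Terminal stock prices: S_uu = 54.68, S_ud = 36.45, S_dd = 24.3
Terminal payoffs (S − K): max(24.68, 0) = 24.68, max(6.45, 0) = 6.45, max(-5.7, 0) = 0
Node u (S = 40.5): V_u = 1/1.12·[0.4889·24.6750 + 0.5111·6.4500] = 13.7143
Node d (S = 27): V_d = 1/1.12·[0.4889·6.4500 + 0.5111·0.0000] = 2.8155
Node 0 (S = 30): V_0 = 1/1.12·[0.4889·13.7143 + 0.5111·2.8155] = 7.2712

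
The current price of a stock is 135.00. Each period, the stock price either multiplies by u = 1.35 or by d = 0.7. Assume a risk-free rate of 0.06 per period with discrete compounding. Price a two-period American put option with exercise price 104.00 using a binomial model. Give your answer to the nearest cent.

6.71

Risk-neutral probability p = (1 + 0.06 − 0.7)/(1.35 − 0.7) = 0.3600/0.6500 = 0.5538
Terminal stock prices: S_uu = 246, S_ud = 127.6, S_dd = 66.15
Terminal payoffs (K − S): max(-142, 0) = 0, max(-23.57, 0) = 0, max(37.85, 0) = 37.85
Node u (S = 182.2): continuation = 1/1.06·[0.5538·0.0000 + 0.4462·0.0000] = 0.0000; exercise value = 0.0000 ≤ continuation, so V_u = 0.0000
Node d (S = 94.5): continuation = 1/1.06·[0.5538·0.0000 + 0.4462·37.8500] = 15.9311; exercise value = 9.5000 ≤ continuation, so V_d = 15.9311
Node 0 (S = 135): continuation = 1/1.06·[0.5538·0.0000 + 0.4462·15.9311] = 6.7054; exercise value = 0.0000 ≤ continuation, so V_0 = 6.7054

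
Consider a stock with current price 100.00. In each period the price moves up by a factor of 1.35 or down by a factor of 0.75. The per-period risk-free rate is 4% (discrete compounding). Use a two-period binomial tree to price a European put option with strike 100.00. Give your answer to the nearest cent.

Risk-neutral probability p = (1 + 0.04 − 0.75)/(1.35 − 0.75) = 0.2900/0.6000 = 0.4833
Terminal stock prices: S_uu = 182.3, S_ud = 101.2, S_dd = 56.25
Terminal payoffs (K − S): max(-82.25, 0) = 0, max(-1.25, 0) = 0, max(43.75, 0) = 43.75
Node u (S = 135): V_u = 1/1.04·[0.4833·0.0000 + 0.5167·0.0000] = 0.0000
Node d (S = 75): V_d = 1/1.04·[0.4833·0.0000 + 0.5167·43.7500] = 21.7348
Node 0 (S = 100): V_0 = 1/1.04·[0.4833·0.0000 + 0.5167·21.7348] = 10.7977

10.80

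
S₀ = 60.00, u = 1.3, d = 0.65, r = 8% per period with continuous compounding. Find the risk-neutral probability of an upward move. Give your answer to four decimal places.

p = 0.6666

Risk-neutral probability p = (e^0.08 − 0.65)/(1.3 − 0.65) = 0.4333/0.6500 = 0.6666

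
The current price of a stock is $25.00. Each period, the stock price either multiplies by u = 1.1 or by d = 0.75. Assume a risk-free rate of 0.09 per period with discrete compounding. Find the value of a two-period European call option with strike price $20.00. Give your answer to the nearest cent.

Risk-neutral probability p = (1 + 0.09 − 0.75)/(1.1 − 0.75) = 0.3400/0.3500 = 0.9714
Terminal stock prices: S_uu = 30.25, S_ud = 20.63, S_dd = 14.06
Terminal payoffs (S − K): max(10.25, 0) = 10.25, max(0.625, 0) = 0.625, max(-5.938, 0) = 0
Node u (S = 27.5): V_u = 1/1.09·[0.9714·10.2500 + 0.0286·0.6250] = 9.1514
Node d (S = 18.75): V_d = 1/1.09·[0.9714·0.6250 + 0.0286·0.0000] = 0.5570
Node 0 (S = 25): V_0 = 1/1.09·[0.9714·9.1514 + 0.0286·0.5570] = 8.1705

$8.17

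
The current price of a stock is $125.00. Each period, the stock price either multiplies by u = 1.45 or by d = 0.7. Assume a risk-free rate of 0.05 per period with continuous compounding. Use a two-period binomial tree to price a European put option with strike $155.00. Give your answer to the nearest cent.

Risk-neutral probability p = (e^0.05 − 0.7)/(1.45 − 0.7) = 0.3513/0.7500 = 0.4684
Terminal stock prices: S_uu = 262.8, S_ud = 126.9, S_dd = 61.25
Terminal payoffs (K − S): max(-107.8, 0) = 0, max(28.13, 0) = 28.13, max(93.75, 0) = 93.75
Node u (S = 181.2): V_u = e^(−0.05)·[0.4684·0.0000 + 0.5316·28.1250] = 14.2231
Node d (S = 87.5): V_d = e^(−0.05)·[0.4684·28.1250 + 0.5316·93.7500] = 59.9406
Node 0 (S = 125): V_0 = e^(−0.05)·[0.4684·14.2231 + 0.5316·59.9406] = 36.6492

$36.65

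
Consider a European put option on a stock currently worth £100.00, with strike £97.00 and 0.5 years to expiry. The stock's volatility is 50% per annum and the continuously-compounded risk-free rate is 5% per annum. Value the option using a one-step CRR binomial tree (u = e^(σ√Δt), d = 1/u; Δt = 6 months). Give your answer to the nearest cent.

£14.43

CRR parameters: u = e^(σ√Δt) = e^(0.5·√0.5) = 1.4241, d = 1/u = 0.7022
Per-period rate: rΔt = 0.05·0.5 = 0.025, so R = e^0.025 = 1.0253
Risk-neutral probability p = (e^0.025 − 0.7022)/(1.4241 − 0.7022) = 0.3231/0.7219 = 0.4476
Terminal stock prices: S_u = 142.4, S_d = 70.22
Terminal payoffs (K − S): max(-45.41, 0) = 0, max(26.78, 0) = 26.78
Node 0 (S = 100): V_0 = e^(−0.025)·[0.4476·0.0000 + 0.5524·26.7811] = 14.4290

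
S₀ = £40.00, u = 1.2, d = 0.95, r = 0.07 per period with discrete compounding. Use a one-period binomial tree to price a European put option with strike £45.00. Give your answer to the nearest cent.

£3.40

Risk-neutral probability p = (1 + 0.07 − 0.95)/(1.2 − 0.95) = 0.1200/0.2500 = 0.4800
Terminal stock prices: S_u = 48, S_d = 38
Terminal payoffs (K − S): max(-3, 0) = 0, max(7, 0) = 7
Node 0 (S = 40): V_0 = 1/1.07·[0.4800·0.0000 + 0.5200·7.0000] = 3.4019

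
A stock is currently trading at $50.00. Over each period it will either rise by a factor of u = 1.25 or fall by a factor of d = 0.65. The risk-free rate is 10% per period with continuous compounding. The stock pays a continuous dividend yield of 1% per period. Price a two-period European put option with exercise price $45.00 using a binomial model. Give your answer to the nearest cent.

$2.70

Per-period risk-free factor R = e^0.1 = 1.1052; dividend-adjusted growth = e^(0.1−0.01) = 1.0942.
Risk-neutral probability p = (1.0942 − 0.65)/(1.25 − 0.65) = 0.4442/0.6000 = 0.7403
Terminal stock prices: S_uu = 78.12, S_ud = 40.62, S_dd = 21.13
Terminal payoffs (K − S): max(-33.12, 0) = 0, max(4.375, 0) = 4.375, max(23.87, 0) = 23.87
Node u (S = 62.5): V_u = e^(−0.1)·[0.7403·0.0000 + 0.2597·4.3750] = 1.0281
Node d (S = 32.5): V_d = e^(−0.1)·[0.7403·4.3750 + 0.2597·23.8750] = 8.5411
Node 0 (S = 50): V_0 = e^(−0.1)·[0.7403·1.0281 + 0.2597·8.5411] = 2.6958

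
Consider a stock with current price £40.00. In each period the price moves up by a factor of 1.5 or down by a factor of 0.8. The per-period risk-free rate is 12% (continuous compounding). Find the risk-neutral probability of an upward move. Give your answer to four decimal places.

Risk-neutral probability p = (e^0.12 − 0.8)/(1.5 − 0.8) = 0.3275/0.7000 = 0.4679

p = 0.4679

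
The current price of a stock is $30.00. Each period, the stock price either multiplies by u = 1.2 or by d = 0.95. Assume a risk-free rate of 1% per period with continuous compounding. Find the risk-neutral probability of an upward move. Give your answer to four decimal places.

p = 0.2402

Risk-neutral probability p = (e^0.01 − 0.95)/(1.2 − 0.95) = 0.0601/0.2500 = 0.2402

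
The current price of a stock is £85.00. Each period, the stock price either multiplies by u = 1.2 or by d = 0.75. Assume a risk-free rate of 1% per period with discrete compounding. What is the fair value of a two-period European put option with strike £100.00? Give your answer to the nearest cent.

£20.36

Risk-neutral probability p = (1 + 0.01 − 0.75)/(1.2 − 0.75) = 0.2600/0.4500 = 0.5778
Terminal stock prices: S_uu = 122.4, S_ud = 76.5, S_dd = 47.81
Terminal payoffs (K − S): max(-22.4, 0) = 0, max(23.5, 0) = 23.5, max(52.19, 0) = 52.19
Node u (S = 102): V_u = 1/1.01·[0.5778·0.0000 + 0.4222·23.5000] = 9.8240
Node d (S = 63.75): V_d = 1/1.01·[0.5778·23.5000 + 0.4222·52.1875] = 35.2599
Node 0 (S = 85): V_0 = 1/1.01·[0.5778·9.8240 + 0.4222·35.2599] = 20.3600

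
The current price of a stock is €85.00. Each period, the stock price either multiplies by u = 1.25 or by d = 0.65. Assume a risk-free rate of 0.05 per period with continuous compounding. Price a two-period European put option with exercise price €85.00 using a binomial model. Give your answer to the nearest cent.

€11.26

Risk-neutral probability p = (e^0.05 − 0.65)/(1.25 − 0.65) = 0.4013/0.6000 = 0.6688
Terminal stock prices: S_uu = 132.8, S_ud = 69.06, S_dd = 35.91
Terminal payoffs (K − S): max(-47.81, 0) = 0, max(15.94, 0) = 15.94, max(49.09, 0) = 49.09
Node u (S = 106.2): V_u = e^(−0.05)·[0.6688·0.0000 + 0.3312·15.9375] = 5.0213
Node d (S = 55.25): V_d = e^(−0.05)·[0.6688·15.9375 + 0.3312·49.0875] = 25.6045
Node 0 (S = 85): V_0 = e^(−0.05)·[0.6688·5.0213 + 0.3312·25.6045] = 11.2614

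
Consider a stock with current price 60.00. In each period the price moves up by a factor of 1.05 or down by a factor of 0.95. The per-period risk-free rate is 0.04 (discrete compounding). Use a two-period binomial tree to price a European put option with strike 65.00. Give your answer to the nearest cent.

Risk-neutral probability p = (1 + 0.04 − 0.95)/(1.05 − 0.95) = 0.0900/0.1000 = 0.9000
Terminal stock prices: S_uu = 66.15, S_ud = 59.85, S_dd = 54.15
Terminal payoffs (K − S): max(-1.15, 0) = 0, max(5.15, 0) = 5.15, max(10.85, 0) = 10.85
Node u (S = 63): V_u = 1/1.04·[0.9000·0.0000 + 0.1000·5.1500] = 0.4952
Node d (S = 57): V_d = 1/1.04·[0.9000·5.1500 + 0.1000·10.8500] = 5.5000
Node 0 (S = 60): V_0 = 1/1.04·[0.9000·0.4952 + 0.1000·5.5000] = 0.9574

0.96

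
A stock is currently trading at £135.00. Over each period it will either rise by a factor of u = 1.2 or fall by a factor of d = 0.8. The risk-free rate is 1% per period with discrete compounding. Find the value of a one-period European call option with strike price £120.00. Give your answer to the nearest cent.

Risk-neutral probability p = (1 + 0.01 − 0.8)/(1.2 − 0.8) = 0.2100/0.4000 = 0.5250
Terminal stock prices: S_u = 162, S_d = 108
Terminal payoffs (S − K): max(42, 0) = 42, max(-12, 0) = 0
Node 0 (S = 135): V_0 = 1/1.01·[0.5250·42.0000 + 0.4750·0.0000] = 21.8317

£21.83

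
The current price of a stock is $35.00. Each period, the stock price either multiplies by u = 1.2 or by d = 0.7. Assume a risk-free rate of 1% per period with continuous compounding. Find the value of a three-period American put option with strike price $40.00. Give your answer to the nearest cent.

Risk-neutral probability p = (e^0.01 − 0.7)/(1.2 − 0.7) = 0.3101/0.5000 = 0.6201
Terminal stock prices: S_uuu = 60.48, S_uud = 35.28, S_udd = 20.58, S_ddd = 12
Terminal payoffs (K − S): max(-20.48, 0) = 0, max(4.72, 0) = 4.72, max(19.42, 0) = 19.42, max(28, 0) = 28
Node uu (S = 50.4): continuation = e^(−0.01)·[0.6201·0.0000 + 0.3799·4.7200] = 1.7753; exercise value = 0.0000 ≤ continuation, so V_uu = 1.7753
Node ud (S = 29.4): continuation = e^(−0.01)·[0.6201·4.7200 + 0.3799·19.4200] = 10.2020; exercise value = 10.6000 > continuation, so V_ud = 10.6000 (exercise)
Node dd (S = 17.15): continuation = e^(−0.01)·[0.6201·19.4200 + 0.3799·27.9950] = 22.4520; exercise value = 22.8500 > continuation, so V_dd = 22.8500 (exercise)
Node u (S = 42): continuation = e^(−0.01)·[0.6201·1.7753 + 0.3799·10.6000] = 5.0768; exercise value = 0.0000 ≤ continuation, so V_u = 5.0768
Node d (S = 24.5): continuation = e^(−0.01)·[0.6201·10.6000 + 0.3799·22.8500] = 15.1020; exercise value = 15.5000 > continuation, so V_d = 15.5000 (exercise)
Node 0 (S = 35): continuation = e^(−0.01)·[0.6201·5.0768 + 0.3799·15.5000] = 8.9466; exercise value = 5.0000 ≤ continuation, so V_0 = 8.9466

$8.95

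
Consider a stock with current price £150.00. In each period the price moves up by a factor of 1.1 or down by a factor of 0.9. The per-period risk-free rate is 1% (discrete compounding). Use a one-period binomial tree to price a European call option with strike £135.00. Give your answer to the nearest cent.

Risk-neutral probability p = (1 + 0.01 − 0.9)/(1.1 − 0.9) = 0.1100/0.2000 = 0.5500
Terminal stock prices: S_u = 165, S_d = 135
Terminal payoffs (S − K): max(30, 0) = 30, max(0, 0) = 0
Node 0 (S = 150): V_0 = 1/1.01·[0.5500·30.0000 + 0.4500·0.0000] = 16.3366

£16.34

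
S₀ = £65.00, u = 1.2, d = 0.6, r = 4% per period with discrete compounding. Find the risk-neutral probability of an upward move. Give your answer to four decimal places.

Risk-neutral probability p = (1 + 0.04 − 0.6)/(1.2 − 0.6) = 0.4400/0.6000 = 0.7333

p = 0.7333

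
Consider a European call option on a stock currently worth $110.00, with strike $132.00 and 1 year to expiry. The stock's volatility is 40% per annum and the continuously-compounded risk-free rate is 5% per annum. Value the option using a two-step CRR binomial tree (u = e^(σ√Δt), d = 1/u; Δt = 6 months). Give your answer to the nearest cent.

$13.18

CRR parameters: u = e^(σ√Δt) = e^(0.4·√0.5) = 1.3269, d = 1/u = 0.7536
Per-period rate: rΔt = 0.05·0.5 = 0.025, so R = e^0.025 = 1.0253
Risk-neutral probability p = (e^0.025 − 0.7536)/(1.3269 − 0.7536) = 0.2717/0.5733 = 0.4739
Terminal stock prices: S_uu = 193.7, S_ud = 110, S_dd = 62.48
Terminal payoffs (S − K): max(61.67, 0) = 61.67, max(-22, 0) = 0, max(-69.52, 0) = 0
Node u (S = 146): V_u = e^(−0.025)·[0.4739·61.6720 + 0.5261·0.0000] = 28.5058
Node d (S = 82.9): V_d = e^(−0.025)·[0.4739·0.0000 + 0.5261·0.0000] = 0.0000
Node 0 (S = 110): V_0 = e^(−0.025)·[0.4739·28.5058 + 0.5261·0.0000] = 13.1758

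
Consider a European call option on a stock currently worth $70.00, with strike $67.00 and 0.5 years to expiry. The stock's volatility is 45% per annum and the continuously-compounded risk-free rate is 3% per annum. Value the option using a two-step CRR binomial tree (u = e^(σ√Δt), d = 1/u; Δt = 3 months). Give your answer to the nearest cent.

$10.41

CRR parameters: u = e^(σ√Δt) = e^(0.45·√0.25) = 1.2523, d = 1/u = 0.7985
Per-period rate: rΔt = 0.03·0.25 = 0.0075, so R = e^0.0075 = 1.0075
Risk-neutral probability p = (e^0.0075 − 0.7985)/(1.2523 − 0.7985) = 0.2090/0.4538 = 0.4606
Terminal stock prices: S_uu = 109.8, S_ud = 70, S_dd = 44.63
Terminal payoffs (S − K): max(42.78, 0) = 42.78, max(3, 0) = 3, max(-22.37, 0) = 0
Node u (S = 87.66): V_u = e^(−0.0075)·[0.4606·42.7819 + 0.5394·3.0000] = 21.1632
Node d (S = 55.9): V_d = e^(−0.0075)·[0.4606·3.0000 + 0.5394·0.0000] = 1.3714
Node 0 (S = 70): V_0 = e^(−0.0075)·[0.4606·21.1632 + 0.5394·1.3714] = 10.4087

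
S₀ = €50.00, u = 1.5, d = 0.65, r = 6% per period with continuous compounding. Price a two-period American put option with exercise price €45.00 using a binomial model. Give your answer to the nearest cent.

Risk-neutral probability p = (e^0.06 − 0.65)/(1.5 − 0.65) = 0.4118/0.8500 = 0.4845
Terminal stock prices: S_uu = 112.5, S_ud = 48.75, S_dd = 21.13
Terminal payoffs (K − S): max(-67.5, 0) = 0, max(-3.75, 0) = 0, max(23.87, 0) = 23.87
Node u (S = 75): continuation = e^(−0.06)·[0.4845·0.0000 + 0.5155·0.0000] = 0.0000; exercise value = 0.0000 ≤ continuation, so V_u = 0.0000
Node d (S = 32.5): continuation = e^(−0.06)·[0.4845·0.0000 + 0.5155·23.8750] = 11.5905; exercise value = 12.5000 > continuation, so V_d = 12.5000 (exercise)
Node 0 (S = 50): continuation = e^(−0.06)·[0.4845·0.0000 + 0.5155·12.5000] = 6.0683; exercise value = 0.0000 ≤ continuation, so V_0 = 6.0683

€6.07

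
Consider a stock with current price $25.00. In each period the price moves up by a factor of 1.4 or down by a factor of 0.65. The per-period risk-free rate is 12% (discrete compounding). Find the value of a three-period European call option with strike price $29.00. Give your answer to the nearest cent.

Risk-neutral probability p = (1 + 0.12 − 0.65)/(1.4 − 0.65) = 0.4700/0.7500 = 0.6267
Terminal stock prices: S_uuu = 68.6, S_uud = 31.85, S_udd = 14.79, S_ddd = 6.866
Terminal payoffs (S − K): max(39.6, 0) = 39.6, max(2.85, 0) = 2.85, max(-14.21, 0) = 0, max(-22.13, 0) = 0
Node uu (S = 49): V_uu = 1/1.12·[0.6267·39.6000 + 0.3733·2.8500] = 23.1071
Node ud (S = 22.75): V_ud = 1/1.12·[0.6267·2.8500 + 0.3733·0.0000] = 1.5946
Node dd (S = 10.56): V_dd = 1/1.12·[0.6267·0.0000 + 0.3733·0.0000] = 0.0000
Node u (S = 35): V_u = 1/1.12·[0.6267·23.1071 + 0.3733·1.5946] = 13.4605
Node d (S = 16.25): V_d = 1/1.12·[0.6267·1.5946 + 0.3733·0.0000] = 0.8922
Node 0 (S = 25): V_0 = 1/1.12·[0.6267·13.4605 + 0.3733·0.8922] = 7.8289

$7.83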